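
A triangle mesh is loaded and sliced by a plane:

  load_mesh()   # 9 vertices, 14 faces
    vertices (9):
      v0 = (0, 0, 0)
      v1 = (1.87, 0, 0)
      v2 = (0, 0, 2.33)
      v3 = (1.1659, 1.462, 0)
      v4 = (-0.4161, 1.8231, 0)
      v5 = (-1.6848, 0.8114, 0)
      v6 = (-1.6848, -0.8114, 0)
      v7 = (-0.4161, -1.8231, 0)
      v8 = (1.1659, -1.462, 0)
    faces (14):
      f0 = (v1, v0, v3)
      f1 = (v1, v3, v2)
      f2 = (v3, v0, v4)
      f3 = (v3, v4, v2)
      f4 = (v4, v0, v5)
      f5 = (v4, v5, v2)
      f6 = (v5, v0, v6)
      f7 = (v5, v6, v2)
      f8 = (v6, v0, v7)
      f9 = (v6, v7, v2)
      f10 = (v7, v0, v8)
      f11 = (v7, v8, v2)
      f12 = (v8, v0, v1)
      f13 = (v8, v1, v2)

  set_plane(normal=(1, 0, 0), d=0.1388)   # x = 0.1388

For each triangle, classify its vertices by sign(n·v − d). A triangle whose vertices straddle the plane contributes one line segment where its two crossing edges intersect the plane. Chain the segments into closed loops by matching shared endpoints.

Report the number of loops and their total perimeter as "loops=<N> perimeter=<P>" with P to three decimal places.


Straddling triangles (8 of 14):
  (v1,v0,v3) [+-+] → (0.1388, 0, 0)–(0.1388, 0.174051, 0)  len=0.1741
  (v1,v3,v2) [++-] → (0.1388, 0.174051, 2.05261)–(0.1388, 0, 2.15706)  len=0.2030
  (v3,v0,v4) [+--] → (0.1388, 0.174051, 0)–(0.1388, 1.69644, 0)  len=1.5224
  (v3,v4,v2) [+--] → (0.1388, 1.69644, 0)–(0.1388, 0.174051, 2.05261)  len=2.5556
  (v7,v0,v8) [--+] → (0.1388, -0.174051, 0)–(0.1388, -1.69644, 0)  len=1.5224
  (v7,v8,v2) [-+-] → (0.1388, -1.69644, 0)–(0.1388, -0.174051, 2.05261)  len=2.5556
  (v8,v0,v1) [+-+] → (0.1388, -0.174051, 0)–(0.1388, 0, 0)  len=0.1741
  (v8,v1,v2) [++-] → (0.1388, 0, 2.15706)–(0.1388, -0.174051, 2.05261)  len=0.2030

Chained into 1 loop(s):
  loop 1: 8 segments, perimeter = 8.9100
Total perimeter = 8.910

loops=1 perimeter=8.910


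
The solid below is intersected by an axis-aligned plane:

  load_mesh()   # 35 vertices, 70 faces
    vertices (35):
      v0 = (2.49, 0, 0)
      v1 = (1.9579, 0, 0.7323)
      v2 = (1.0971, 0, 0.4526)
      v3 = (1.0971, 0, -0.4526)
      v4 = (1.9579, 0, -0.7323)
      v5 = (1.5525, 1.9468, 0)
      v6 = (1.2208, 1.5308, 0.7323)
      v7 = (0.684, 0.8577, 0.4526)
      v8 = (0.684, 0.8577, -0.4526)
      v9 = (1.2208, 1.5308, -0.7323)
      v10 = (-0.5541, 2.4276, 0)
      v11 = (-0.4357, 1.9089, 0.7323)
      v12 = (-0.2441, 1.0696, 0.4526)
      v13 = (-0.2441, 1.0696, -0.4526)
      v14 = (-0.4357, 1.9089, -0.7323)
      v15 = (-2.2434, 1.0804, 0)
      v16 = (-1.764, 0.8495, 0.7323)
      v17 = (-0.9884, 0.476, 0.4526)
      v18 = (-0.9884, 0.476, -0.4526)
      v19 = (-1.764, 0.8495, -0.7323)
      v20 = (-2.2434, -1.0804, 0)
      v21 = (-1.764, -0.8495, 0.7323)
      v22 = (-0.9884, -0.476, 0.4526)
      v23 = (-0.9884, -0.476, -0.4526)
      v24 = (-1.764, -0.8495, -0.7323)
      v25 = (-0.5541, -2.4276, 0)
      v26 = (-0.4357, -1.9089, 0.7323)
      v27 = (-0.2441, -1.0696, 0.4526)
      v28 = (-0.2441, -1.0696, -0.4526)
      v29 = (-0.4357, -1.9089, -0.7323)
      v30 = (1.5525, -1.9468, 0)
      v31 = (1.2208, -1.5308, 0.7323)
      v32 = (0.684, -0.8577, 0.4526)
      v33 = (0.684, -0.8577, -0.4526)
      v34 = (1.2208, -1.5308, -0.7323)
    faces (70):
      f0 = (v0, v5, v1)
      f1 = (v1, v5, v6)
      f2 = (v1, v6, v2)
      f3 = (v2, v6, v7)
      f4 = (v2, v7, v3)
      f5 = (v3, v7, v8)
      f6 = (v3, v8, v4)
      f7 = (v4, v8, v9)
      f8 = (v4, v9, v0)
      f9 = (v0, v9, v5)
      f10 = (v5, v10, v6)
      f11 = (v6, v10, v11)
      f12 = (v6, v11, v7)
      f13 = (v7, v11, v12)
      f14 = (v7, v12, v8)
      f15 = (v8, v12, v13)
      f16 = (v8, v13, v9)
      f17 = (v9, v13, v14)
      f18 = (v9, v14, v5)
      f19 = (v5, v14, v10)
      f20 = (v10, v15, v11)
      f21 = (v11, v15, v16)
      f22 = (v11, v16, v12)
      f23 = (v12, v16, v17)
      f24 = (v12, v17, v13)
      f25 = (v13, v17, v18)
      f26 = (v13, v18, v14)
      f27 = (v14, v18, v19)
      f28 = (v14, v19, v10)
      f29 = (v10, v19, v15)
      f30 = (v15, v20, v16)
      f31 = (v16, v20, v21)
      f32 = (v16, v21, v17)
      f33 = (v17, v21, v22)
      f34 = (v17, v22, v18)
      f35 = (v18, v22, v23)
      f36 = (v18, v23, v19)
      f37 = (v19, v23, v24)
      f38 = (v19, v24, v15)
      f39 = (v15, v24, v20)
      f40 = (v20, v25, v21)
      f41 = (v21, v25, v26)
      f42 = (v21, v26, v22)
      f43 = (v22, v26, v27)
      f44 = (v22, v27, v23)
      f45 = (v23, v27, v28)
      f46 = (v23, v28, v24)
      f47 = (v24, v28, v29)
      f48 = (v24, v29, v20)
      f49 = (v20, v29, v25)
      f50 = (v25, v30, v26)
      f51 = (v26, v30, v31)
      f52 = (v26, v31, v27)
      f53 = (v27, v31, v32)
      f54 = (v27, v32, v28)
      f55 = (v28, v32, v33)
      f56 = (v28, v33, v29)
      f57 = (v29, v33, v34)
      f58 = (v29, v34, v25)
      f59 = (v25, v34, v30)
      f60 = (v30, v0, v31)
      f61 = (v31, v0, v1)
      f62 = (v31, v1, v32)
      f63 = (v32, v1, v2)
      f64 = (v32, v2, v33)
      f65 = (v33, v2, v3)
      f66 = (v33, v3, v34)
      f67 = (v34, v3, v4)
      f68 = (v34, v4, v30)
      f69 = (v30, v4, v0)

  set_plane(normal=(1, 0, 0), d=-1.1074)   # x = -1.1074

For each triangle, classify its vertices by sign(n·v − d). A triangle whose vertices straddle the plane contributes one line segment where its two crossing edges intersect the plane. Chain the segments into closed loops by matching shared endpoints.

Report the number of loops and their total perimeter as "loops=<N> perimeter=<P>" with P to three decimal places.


loops=1 perimeter=9.444

Straddling triangles (18 of 70):
  (v10,v15,v11) [+-+] → (-1.1074, 1.98635, 0)–(-1.1074, 1.60105, 0.460194)  len=0.6002
  (v11,v15,v16) [+--] → (-1.1074, 1.60105, 0.460194)–(-1.1074, 1.37318, 0.7323)  len=0.3549
  (v11,v16,v12) [+-+] → (-1.1074, 1.37318, 0.7323)–(-1.1074, 0.944584, 0.611469)  len=0.4453
  (v12,v16,v17) [+-+] → (-1.1074, 0.944584, 0.611469)–(-1.1074, 0.533306, 0.495514)  len=0.4273
  (v14,v18,v19) [++-] → (-1.1074, 0.533306, -0.495514)–(-1.1074, 1.37318, -0.7323)  len=0.8726
  (v14,v19,v10) [+-+] → (-1.1074, 1.37318, -0.7323)–(-1.1074, 1.70592, -0.334888)  len=0.5183
  (v10,v19,v15) [+--] → (-1.1074, 1.70592, -0.334888)–(-1.1074, 1.98635, 0)  len=0.4368
  (v16,v21,v17) [--+] → (-1.1074, 0.272629, 0.495514)–(-1.1074, 0.533306, 0.495514)  len=0.2607
  (v17,v21,v22) [+-+] → (-1.1074, 0.272629, 0.495514)–(-1.1074, -0.533306, 0.495514)  len=0.8059
  (v18,v23,v19) [++-] → (-1.1074, -0.272629, -0.495514)–(-1.1074, 0.533306, -0.495514)  len=0.8059
  (v19,v23,v24) [-+-] → (-1.1074, -0.272629, -0.495514)–(-1.1074, -0.533306, -0.495514)  len=0.2607
  (v20,v25,v21) [-+-] → (-1.1074, -1.98635, 0)–(-1.1074, -1.70592, 0.334888)  len=0.4368
  (v21,v25,v26) [-++] → (-1.1074, -1.70592, 0.334888)–(-1.1074, -1.37318, 0.7323)  len=0.5183
  (v21,v26,v22) [-++] → (-1.1074, -1.37318, 0.7323)–(-1.1074, -0.533306, 0.495514)  len=0.8726
  (v23,v28,v24) [++-] → (-1.1074, -0.944584, -0.611469)–(-1.1074, -0.533306, -0.495514)  len=0.4273
  (v24,v28,v29) [-++] → (-1.1074, -0.944584, -0.611469)–(-1.1074, -1.37318, -0.7323)  len=0.4453
  (v24,v29,v20) [-+-] → (-1.1074, -1.37318, -0.7323)–(-1.1074, -1.60105, -0.460194)  len=0.3549
  (v20,v29,v25) [-++] → (-1.1074, -1.60105, -0.460194)–(-1.1074, -1.98635, 0)  len=0.6002

Chained into 1 loop(s):
  loop 1: 18 segments, perimeter = 9.4441
Total perimeter = 9.444


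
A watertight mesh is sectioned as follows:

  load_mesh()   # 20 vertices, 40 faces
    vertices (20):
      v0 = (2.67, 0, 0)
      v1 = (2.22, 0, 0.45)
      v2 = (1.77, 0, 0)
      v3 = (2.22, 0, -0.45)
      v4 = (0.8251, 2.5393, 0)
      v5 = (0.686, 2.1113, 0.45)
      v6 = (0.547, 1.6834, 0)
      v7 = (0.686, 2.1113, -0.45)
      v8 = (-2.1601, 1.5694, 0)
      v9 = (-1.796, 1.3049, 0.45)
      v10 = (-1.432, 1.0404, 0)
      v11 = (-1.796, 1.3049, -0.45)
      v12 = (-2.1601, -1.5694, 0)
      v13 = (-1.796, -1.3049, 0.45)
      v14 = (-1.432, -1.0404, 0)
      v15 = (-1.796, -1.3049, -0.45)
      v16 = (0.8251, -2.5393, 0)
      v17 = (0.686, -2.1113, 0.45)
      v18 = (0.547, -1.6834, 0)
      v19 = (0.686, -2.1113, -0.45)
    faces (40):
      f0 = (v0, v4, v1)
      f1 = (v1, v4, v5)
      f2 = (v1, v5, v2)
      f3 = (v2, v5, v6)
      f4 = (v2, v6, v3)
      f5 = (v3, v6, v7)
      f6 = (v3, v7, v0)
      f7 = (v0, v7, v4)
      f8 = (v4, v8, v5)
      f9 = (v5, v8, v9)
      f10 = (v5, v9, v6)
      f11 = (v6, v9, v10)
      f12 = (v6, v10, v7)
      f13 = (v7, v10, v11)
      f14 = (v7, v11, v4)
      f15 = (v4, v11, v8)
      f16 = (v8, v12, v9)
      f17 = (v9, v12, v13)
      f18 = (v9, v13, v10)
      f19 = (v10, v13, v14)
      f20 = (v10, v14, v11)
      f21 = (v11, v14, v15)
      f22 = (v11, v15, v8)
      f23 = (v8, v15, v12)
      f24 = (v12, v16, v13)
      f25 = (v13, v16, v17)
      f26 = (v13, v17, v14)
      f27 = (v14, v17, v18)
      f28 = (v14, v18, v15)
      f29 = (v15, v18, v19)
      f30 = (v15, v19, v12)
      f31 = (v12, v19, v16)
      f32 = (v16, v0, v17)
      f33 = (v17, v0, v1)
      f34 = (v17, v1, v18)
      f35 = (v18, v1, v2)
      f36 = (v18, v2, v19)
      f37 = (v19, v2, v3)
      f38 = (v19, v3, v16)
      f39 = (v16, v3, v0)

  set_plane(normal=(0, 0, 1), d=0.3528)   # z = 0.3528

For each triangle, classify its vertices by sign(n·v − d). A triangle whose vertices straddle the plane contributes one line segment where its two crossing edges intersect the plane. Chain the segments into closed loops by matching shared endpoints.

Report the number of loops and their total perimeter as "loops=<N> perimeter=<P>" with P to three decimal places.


loops=2 perimeter=26.098

Straddling triangles (20 of 40):
  (v0,v4,v1) [--+] → (1.9187, 0.548489, 0.3528)–(2.3172, 0, 0.3528)  len=0.6780
  (v1,v4,v5) [+-+] → (1.9187, 0.548489, 0.3528)–(0.716046, 2.20375, 0.3528)  len=2.0460
  (v1,v5,v2) [++-] → (0.920144, 1.65526, 0.3528)–(2.1228, 0, 0.3528)  len=2.0460
  (v2,v5,v6) [-+-] → (0.920144, 1.65526, 0.3528)–(0.655976, 2.01887, 0.3528)  len=0.4494
  (v4,v8,v5) [--+] → (0.0712424, 1.99425, 0.3528)–(0.716046, 2.20375, 0.3528)  len=0.6780
  (v5,v8,v9) [+-+] → (0.0712424, 1.99425, 0.3528)–(-1.87465, 1.36203, 0.3528)  len=2.0460
  (v5,v9,v6) [++-] → (-1.28991, 1.38666, 0.3528)–(0.655976, 2.01887, 0.3528)  len=2.0460
  (v6,v9,v10) [-+-] → (-1.28991, 1.38666, 0.3528)–(-1.71738, 1.24777, 0.3528)  len=0.4495
  (v8,v12,v9) [--+] → (-1.87465, 0.684051, 0.3528)–(-1.87465, 1.36203, 0.3528)  len=0.6780
  (v9,v12,v13) [+-+] → (-1.87465, 0.684051, 0.3528)–(-1.87465, -1.36203, 0.3528)  len=2.0461
  (v9,v13,v10) [++-] → (-1.71738, -0.798315, 0.3528)–(-1.71738, 1.24777, 0.3528)  len=2.0461
  (v10,v13,v14) [-+-] → (-1.71738, -0.798315, 0.3528)–(-1.71738, -1.24777, 0.3528)  len=0.4495
  (v12,v16,v13) [--+] → (-1.22984, -1.57153, 0.3528)–(-1.87465, -1.36203, 0.3528)  len=0.6780
  (v13,v16,v17) [+-+] → (-1.22984, -1.57153, 0.3528)–(0.716046, -2.20375, 0.3528)  len=2.0460
  (v13,v17,v14) [++-] → (0.228512, -1.87999, 0.3528)–(-1.71738, -1.24777, 0.3528)  len=2.0460
  (v14,v17,v18) [-+-] → (0.228512, -1.87999, 0.3528)–(0.655976, -2.01887, 0.3528)  len=0.4495
  (v16,v0,v17) [--+] → (1.11454, -1.65526, 0.3528)–(0.716046, -2.20375, 0.3528)  len=0.6780
  (v17,v0,v1) [+-+] → (1.11454, -1.65526, 0.3528)–(2.3172, 0, 0.3528)  len=2.0460
  (v17,v1,v18) [++-] → (1.85863, -0.363614, 0.3528)–(0.655976, -2.01887, 0.3528)  len=2.0460
  (v18,v1,v2) [-+-] → (1.85863, -0.363614, 0.3528)–(2.1228, 0, 0.3528)  len=0.4494

Chained into 2 loop(s):
  loop 1: 10 segments, perimeter = 13.6201
  loop 2: 10 segments, perimeter = 12.4775
Total perimeter = 26.098


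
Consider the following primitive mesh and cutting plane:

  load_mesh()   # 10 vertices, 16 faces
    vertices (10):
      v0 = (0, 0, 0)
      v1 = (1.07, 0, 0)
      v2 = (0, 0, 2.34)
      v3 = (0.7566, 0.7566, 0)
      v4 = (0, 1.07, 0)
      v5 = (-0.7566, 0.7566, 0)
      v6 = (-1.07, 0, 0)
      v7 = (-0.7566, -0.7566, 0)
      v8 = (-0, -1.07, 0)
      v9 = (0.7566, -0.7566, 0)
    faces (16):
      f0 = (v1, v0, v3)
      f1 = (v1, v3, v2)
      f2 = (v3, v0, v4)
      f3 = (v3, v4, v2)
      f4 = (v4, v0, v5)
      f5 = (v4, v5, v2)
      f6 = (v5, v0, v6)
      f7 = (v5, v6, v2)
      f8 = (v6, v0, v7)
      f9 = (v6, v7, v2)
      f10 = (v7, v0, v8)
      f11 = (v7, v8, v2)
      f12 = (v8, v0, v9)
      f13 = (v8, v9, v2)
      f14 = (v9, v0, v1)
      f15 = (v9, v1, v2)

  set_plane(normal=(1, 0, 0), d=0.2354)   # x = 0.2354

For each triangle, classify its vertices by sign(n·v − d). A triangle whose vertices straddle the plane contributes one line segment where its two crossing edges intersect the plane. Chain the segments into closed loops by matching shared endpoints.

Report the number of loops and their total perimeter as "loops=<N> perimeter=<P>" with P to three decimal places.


loops=1 perimeter=6.125

Straddling triangles (8 of 16):
  (v1,v0,v3) [+-+] → (0.2354, 0, 0)–(0.2354, 0.2354, 0)  len=0.2354
  (v1,v3,v2) [++-] → (0.2354, 0.2354, 1.61196)–(0.2354, 0, 1.8252)  len=0.3176
  (v3,v0,v4) [+--] → (0.2354, 0.2354, 0)–(0.2354, 0.972492, 0)  len=0.7371
  (v3,v4,v2) [+--] → (0.2354, 0.972492, 0)–(0.2354, 0.2354, 1.61196)  len=1.7725
  (v8,v0,v9) [--+] → (0.2354, -0.2354, 0)–(0.2354, -0.972492, 0)  len=0.7371
  (v8,v9,v2) [-+-] → (0.2354, -0.972492, 0)–(0.2354, -0.2354, 1.61196)  len=1.7725
  (v9,v0,v1) [+-+] → (0.2354, -0.2354, 0)–(0.2354, 0, 0)  len=0.2354
  (v9,v1,v2) [++-] → (0.2354, 0, 1.8252)–(0.2354, -0.2354, 1.61196)  len=0.3176

Chained into 1 loop(s):
  loop 1: 8 segments, perimeter = 6.1252
Total perimeter = 6.125


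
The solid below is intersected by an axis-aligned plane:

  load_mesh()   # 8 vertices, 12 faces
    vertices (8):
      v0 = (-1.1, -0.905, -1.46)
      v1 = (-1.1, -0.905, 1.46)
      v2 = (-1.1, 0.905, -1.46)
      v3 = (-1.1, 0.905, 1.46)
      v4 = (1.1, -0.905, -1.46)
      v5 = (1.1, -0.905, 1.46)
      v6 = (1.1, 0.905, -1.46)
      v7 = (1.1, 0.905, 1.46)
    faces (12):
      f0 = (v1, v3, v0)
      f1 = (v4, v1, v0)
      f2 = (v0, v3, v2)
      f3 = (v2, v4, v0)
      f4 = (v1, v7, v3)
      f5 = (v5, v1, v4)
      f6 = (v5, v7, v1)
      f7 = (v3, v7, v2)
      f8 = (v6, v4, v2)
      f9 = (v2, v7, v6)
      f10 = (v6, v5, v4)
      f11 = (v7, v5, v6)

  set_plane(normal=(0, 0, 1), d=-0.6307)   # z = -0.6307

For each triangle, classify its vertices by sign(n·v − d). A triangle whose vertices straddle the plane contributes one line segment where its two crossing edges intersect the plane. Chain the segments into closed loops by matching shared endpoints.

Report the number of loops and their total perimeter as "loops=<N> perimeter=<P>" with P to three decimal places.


Straddling triangles (8 of 12):
  (v1,v3,v0) [++-] → (-1.1, -0.390948, -0.6307)–(-1.1, -0.905, -0.6307)  len=0.5141
  (v4,v1,v0) [-+-] → (0.475185, -0.905, -0.6307)–(-1.1, -0.905, -0.6307)  len=1.5752
  (v0,v3,v2) [-+-] → (-1.1, -0.390948, -0.6307)–(-1.1, 0.905, -0.6307)  len=1.2959
  (v5,v1,v4) [++-] → (0.475185, -0.905, -0.6307)–(1.1, -0.905, -0.6307)  len=0.6248
  (v3,v7,v2) [++-] → (-0.475185, 0.905, -0.6307)–(-1.1, 0.905, -0.6307)  len=0.6248
  (v2,v7,v6) [-+-] → (-0.475185, 0.905, -0.6307)–(1.1, 0.905, -0.6307)  len=1.5752
  (v6,v5,v4) [-+-] → (1.1, 0.390948, -0.6307)–(1.1, -0.905, -0.6307)  len=1.2959
  (v7,v5,v6) [++-] → (1.1, 0.390948, -0.6307)–(1.1, 0.905, -0.6307)  len=0.5141

Chained into 1 loop(s):
  loop 1: 8 segments, perimeter = 8.0200
Total perimeter = 8.020

loops=1 perimeter=8.020


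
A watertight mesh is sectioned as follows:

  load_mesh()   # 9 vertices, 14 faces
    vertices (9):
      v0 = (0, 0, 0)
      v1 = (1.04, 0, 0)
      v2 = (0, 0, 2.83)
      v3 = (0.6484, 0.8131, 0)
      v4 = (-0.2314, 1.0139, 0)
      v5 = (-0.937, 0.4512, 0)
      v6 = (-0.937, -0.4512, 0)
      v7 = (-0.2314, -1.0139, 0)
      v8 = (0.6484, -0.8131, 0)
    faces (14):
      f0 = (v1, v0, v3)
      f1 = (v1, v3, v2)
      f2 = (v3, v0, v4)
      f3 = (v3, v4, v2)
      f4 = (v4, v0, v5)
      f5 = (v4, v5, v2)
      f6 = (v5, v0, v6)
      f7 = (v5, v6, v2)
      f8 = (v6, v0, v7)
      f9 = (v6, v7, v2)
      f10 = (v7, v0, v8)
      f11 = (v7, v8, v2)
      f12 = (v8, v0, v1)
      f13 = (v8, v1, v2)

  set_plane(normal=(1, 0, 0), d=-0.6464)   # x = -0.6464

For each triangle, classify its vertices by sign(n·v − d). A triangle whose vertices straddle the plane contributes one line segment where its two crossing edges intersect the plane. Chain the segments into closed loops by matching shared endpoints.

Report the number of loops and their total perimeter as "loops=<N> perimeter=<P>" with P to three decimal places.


Straddling triangles (6 of 14):
  (v4,v0,v5) [++-] → (-0.6464, 0.311265, 0)–(-0.6464, 0.682947, 0)  len=0.3717
  (v4,v5,v2) [+-+] → (-0.6464, 0.682947, 0)–(-0.6464, 0.311265, 0.877693)  len=0.9531
  (v5,v0,v6) [-+-] → (-0.6464, 0.311265, 0)–(-0.6464, -0.311265, 0)  len=0.6225
  (v5,v6,v2) [--+] → (-0.6464, -0.311265, 0.877693)–(-0.6464, 0.311265, 0.877693)  len=0.6225
  (v6,v0,v7) [-++] → (-0.6464, -0.311265, 0)–(-0.6464, -0.682947, 0)  len=0.3717
  (v6,v7,v2) [-++] → (-0.6464, -0.682947, 0)–(-0.6464, -0.311265, 0.877693)  len=0.9531

Chained into 1 loop(s):
  loop 1: 6 segments, perimeter = 3.8947
Total perimeter = 3.895

loops=1 perimeter=3.895


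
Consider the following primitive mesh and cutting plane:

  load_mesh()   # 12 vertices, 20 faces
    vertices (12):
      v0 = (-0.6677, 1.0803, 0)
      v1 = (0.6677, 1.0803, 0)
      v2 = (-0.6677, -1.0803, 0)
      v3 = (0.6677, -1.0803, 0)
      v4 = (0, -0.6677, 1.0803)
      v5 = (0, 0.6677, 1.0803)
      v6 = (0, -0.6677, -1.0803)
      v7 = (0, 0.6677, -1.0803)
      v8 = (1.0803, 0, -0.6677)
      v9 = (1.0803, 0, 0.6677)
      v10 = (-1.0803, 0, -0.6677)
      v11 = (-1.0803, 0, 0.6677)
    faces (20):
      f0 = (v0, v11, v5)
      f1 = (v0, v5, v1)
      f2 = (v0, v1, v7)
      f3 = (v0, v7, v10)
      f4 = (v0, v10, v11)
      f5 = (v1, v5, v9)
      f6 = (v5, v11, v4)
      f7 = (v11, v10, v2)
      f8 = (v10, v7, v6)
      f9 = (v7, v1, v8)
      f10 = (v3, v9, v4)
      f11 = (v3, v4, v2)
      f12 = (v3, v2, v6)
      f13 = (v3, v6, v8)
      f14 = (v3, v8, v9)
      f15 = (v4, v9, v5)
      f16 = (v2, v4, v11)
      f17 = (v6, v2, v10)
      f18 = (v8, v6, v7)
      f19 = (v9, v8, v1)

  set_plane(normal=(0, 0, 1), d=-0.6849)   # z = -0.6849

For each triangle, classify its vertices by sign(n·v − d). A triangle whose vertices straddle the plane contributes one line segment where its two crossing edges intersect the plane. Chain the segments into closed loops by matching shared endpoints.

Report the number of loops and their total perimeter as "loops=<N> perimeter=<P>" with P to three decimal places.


Straddling triangles (8 of 20):
  (v0,v1,v7) [++-] → (0.244385, 0.818715, -0.6849)–(-0.244385, 0.818715, -0.6849)  len=0.4888
  (v0,v7,v10) [+-+] → (-0.244385, 0.818715, -0.6849)–(-1.03527, 0.0278343, -0.6849)  len=1.1185
  (v10,v7,v6) [+--] → (-1.03527, 0.0278343, -0.6849)–(-1.03527, -0.0278343, -0.6849)  len=0.0557
  (v7,v1,v8) [-++] → (0.244385, 0.818715, -0.6849)–(1.03527, 0.0278343, -0.6849)  len=1.1185
  (v3,v2,v6) [++-] → (-0.244385, -0.818715, -0.6849)–(0.244385, -0.818715, -0.6849)  len=0.4888
  (v3,v6,v8) [+-+] → (0.244385, -0.818715, -0.6849)–(1.03527, -0.0278343, -0.6849)  len=1.1185
  (v6,v2,v10) [-++] → (-0.244385, -0.818715, -0.6849)–(-1.03527, -0.0278343, -0.6849)  len=1.1185
  (v8,v6,v7) [+--] → (1.03527, -0.0278343, -0.6849)–(1.03527, 0.0278343, -0.6849)  len=0.0557

Chained into 1 loop(s):
  loop 1: 8 segments, perimeter = 5.5628
Total perimeter = 5.563

loops=1 perimeter=5.563


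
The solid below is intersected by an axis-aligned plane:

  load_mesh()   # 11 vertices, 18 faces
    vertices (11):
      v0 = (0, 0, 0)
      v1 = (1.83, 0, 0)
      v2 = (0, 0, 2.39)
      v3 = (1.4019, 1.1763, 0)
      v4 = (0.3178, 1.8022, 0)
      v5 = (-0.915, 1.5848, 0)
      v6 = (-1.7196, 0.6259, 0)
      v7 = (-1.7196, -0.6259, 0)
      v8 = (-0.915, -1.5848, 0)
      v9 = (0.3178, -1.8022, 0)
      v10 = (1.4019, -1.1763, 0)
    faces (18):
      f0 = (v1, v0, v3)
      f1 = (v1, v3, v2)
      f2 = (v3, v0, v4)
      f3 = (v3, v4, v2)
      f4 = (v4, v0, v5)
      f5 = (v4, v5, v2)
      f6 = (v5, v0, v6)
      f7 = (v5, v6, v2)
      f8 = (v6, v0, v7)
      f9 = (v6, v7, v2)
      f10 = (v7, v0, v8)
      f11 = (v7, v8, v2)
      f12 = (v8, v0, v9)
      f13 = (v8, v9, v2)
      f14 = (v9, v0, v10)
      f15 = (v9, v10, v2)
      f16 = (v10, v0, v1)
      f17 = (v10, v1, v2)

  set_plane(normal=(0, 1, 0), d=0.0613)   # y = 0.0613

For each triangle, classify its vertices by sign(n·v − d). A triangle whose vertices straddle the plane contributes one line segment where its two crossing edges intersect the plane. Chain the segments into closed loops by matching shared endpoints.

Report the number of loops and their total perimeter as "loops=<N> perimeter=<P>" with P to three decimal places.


loops=1 perimeter=9.354

Straddling triangles (10 of 18):
  (v1,v0,v3) [--+] → (0.0730566, 0.0613, 0)–(1.80769, 0.0613, 0)  len=1.7346
  (v1,v3,v2) [-+-] → (1.80769, 0.0613, 0)–(0.0730566, 0.0613, 2.26545)  len=2.8533
  (v3,v0,v4) [+-+] → (0.0730566, 0.0613, 0)–(0.0108096, 0.0613, 0)  len=0.0622
  (v3,v4,v2) [++-] → (0.0108096, 0.0613, 2.30871)–(0.0730566, 0.0613, 2.26545)  len=0.0758
  (v4,v0,v5) [+-+] → (0.0108096, 0.0613, 0)–(-0.0353922, 0.0613, 0)  len=0.0462
  (v4,v5,v2) [++-] → (-0.0353922, 0.0613, 2.29755)–(0.0108096, 0.0613, 2.30871)  len=0.0475
  (v5,v0,v6) [+-+] → (-0.0353922, 0.0613, 0)–(-0.168416, 0.0613, 0)  len=0.1330
  (v5,v6,v2) [++-] → (-0.168416, 0.0613, 2.15593)–(-0.0353922, 0.0613, 2.29755)  len=0.1943
  (v6,v0,v7) [+--] → (-0.168416, 0.0613, 0)–(-1.7196, 0.0613, 0)  len=1.5512
  (v6,v7,v2) [+--] → (-1.7196, 0.0613, 0)–(-0.168416, 0.0613, 2.15593)  len=2.6560

Chained into 1 loop(s):
  loop 1: 10 segments, perimeter = 9.3542
Total perimeter = 9.354


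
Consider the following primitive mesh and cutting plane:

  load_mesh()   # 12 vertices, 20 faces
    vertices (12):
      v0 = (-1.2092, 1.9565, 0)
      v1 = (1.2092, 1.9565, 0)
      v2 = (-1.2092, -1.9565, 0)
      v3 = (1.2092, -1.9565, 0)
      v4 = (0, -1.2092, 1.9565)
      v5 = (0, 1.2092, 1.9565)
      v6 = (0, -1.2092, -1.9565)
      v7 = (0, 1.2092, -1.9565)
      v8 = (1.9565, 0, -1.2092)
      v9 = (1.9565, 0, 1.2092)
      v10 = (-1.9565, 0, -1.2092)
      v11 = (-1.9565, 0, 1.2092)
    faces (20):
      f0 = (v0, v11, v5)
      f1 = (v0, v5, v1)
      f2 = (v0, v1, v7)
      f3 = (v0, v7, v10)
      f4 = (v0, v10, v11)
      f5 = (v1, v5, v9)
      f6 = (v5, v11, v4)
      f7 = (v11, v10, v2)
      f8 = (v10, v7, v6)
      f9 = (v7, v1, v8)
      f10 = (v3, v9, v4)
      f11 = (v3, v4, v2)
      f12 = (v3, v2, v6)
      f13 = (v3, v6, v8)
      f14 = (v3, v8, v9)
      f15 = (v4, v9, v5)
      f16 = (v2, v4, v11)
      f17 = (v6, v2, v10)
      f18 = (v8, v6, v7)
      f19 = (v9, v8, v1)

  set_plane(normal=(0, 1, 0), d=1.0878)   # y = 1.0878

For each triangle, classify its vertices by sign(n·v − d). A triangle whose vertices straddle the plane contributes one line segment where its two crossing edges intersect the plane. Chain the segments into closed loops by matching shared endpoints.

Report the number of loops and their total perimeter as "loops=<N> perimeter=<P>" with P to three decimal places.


loops=1 perimeter=10.595

Straddling triangles (10 of 20):
  (v0,v11,v5) [+-+] → (-1.54101, 1.0878, 0.536893)–(-0.196427, 1.0878, 1.88147)  len=1.9015
  (v0,v7,v10) [++-] → (-0.196427, 1.0878, -1.88147)–(-1.54101, 1.0878, -0.536893)  len=1.9015
  (v0,v10,v11) [+--] → (-1.54101, 1.0878, -0.536893)–(-1.54101, 1.0878, 0.536893)  len=1.0738
  (v1,v5,v9) [++-] → (0.196427, 1.0878, 1.88147)–(1.54101, 1.0878, 0.536893)  len=1.9015
  (v5,v11,v4) [+--] → (-0.196427, 1.0878, 1.88147)–(0, 1.0878, 1.9565)  len=0.2103
  (v10,v7,v6) [-+-] → (-0.196427, 1.0878, -1.88147)–(0, 1.0878, -1.9565)  len=0.2103
  (v7,v1,v8) [++-] → (1.54101, 1.0878, -0.536893)–(0.196427, 1.0878, -1.88147)  len=1.9015
  (v4,v9,v5) [--+] → (0.196427, 1.0878, 1.88147)–(0, 1.0878, 1.9565)  len=0.2103
  (v8,v6,v7) [--+] → (0, 1.0878, -1.9565)–(0.196427, 1.0878, -1.88147)  len=0.2103
  (v9,v8,v1) [--+] → (1.54101, 1.0878, -0.536893)–(1.54101, 1.0878, 0.536893)  len=1.0738

Chained into 1 loop(s):
  loop 1: 10 segments, perimeter = 10.5947
Total perimeter = 10.595


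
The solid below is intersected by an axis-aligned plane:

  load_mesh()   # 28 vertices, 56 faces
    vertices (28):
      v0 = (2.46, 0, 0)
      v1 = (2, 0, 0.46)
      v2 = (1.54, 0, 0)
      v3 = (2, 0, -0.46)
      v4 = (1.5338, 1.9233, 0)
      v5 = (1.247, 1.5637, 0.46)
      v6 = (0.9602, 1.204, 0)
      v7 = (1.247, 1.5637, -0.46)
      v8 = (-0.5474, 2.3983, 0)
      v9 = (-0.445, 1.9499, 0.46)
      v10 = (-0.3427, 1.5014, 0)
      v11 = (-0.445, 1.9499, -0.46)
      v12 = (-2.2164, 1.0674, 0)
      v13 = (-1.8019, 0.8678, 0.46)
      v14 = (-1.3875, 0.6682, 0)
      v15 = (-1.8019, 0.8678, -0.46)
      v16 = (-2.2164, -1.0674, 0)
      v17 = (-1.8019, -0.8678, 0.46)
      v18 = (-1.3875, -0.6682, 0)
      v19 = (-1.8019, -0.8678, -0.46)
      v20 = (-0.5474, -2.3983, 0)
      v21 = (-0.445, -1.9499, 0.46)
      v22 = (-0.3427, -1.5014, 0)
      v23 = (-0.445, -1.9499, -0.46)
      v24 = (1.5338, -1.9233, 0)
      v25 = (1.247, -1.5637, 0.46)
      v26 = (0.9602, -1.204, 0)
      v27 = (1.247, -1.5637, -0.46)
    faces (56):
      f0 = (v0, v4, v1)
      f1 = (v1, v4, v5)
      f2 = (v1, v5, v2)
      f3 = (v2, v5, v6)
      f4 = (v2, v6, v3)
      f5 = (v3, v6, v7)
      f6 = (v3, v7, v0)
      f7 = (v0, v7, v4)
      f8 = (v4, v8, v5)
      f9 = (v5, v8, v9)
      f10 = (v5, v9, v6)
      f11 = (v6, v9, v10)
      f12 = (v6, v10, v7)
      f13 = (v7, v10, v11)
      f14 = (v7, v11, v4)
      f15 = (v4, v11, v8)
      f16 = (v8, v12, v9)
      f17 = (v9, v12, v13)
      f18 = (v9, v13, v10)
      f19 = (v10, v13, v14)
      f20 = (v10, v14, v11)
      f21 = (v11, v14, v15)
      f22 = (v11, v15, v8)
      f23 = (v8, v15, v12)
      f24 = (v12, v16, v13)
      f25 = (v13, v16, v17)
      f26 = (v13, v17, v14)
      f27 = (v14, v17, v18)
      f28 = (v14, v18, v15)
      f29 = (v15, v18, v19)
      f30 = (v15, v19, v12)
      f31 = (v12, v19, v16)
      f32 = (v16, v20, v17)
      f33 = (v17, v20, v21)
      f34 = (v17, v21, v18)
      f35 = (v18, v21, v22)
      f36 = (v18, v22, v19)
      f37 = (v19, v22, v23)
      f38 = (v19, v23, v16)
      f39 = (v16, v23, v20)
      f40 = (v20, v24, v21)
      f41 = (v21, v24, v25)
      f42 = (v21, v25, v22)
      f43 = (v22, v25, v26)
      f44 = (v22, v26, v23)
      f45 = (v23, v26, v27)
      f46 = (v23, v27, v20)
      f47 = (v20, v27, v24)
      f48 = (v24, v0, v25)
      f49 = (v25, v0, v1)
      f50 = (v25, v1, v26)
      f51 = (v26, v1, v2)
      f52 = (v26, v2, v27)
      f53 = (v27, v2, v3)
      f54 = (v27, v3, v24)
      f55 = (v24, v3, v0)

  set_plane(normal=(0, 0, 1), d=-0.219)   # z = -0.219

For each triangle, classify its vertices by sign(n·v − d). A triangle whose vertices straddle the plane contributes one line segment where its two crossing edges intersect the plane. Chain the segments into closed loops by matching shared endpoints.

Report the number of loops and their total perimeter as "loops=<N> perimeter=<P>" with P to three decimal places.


Straddling triangles (28 of 56):
  (v2,v6,v3) [++-] → (1.45524, 0.630791, -0.219)–(1.759, 0, -0.219)  len=0.7001
  (v3,v6,v7) [-+-] → (1.45524, 0.630791, -0.219)–(1.09674, 1.37525, -0.219)  len=0.8263
  (v3,v7,v0) [--+] → (1.88251, 0.744457, -0.219)–(2.241, 0, -0.219)  len=0.8263
  (v0,v7,v4) [+-+] → (1.88251, 0.744457, -0.219)–(1.39726, 1.7521, -0.219)  len=1.1184
  (v6,v10,v7) [++-] → (0.414135, 1.53106, -0.219)–(1.09674, 1.37525, -0.219)  len=0.7002
  (v7,v10,v11) [-+-] → (0.414135, 1.53106, -0.219)–(-0.391404, 1.71493, -0.219)  len=0.8263
  (v7,v11,v4) [--+] → (0.591719, 1.93596, -0.219)–(1.39726, 1.7521, -0.219)  len=0.8263
  (v4,v11,v8) [+-+] → (0.591719, 1.93596, -0.219)–(-0.498649, 2.18482, -0.219)  len=1.1184
  (v10,v14,v11) [++-] → (-0.938788, 1.2784, -0.219)–(-0.391404, 1.71493, -0.219)  len=0.7001
  (v11,v14,v15) [-+-] → (-0.938788, 1.2784, -0.219)–(-1.58479, 0.763227, -0.219)  len=0.8263
  (v11,v15,v8) [--+] → (-1.14465, 1.66965, -0.219)–(-0.498649, 2.18482, -0.219)  len=0.8263
  (v8,v15,v12) [+-+] → (-1.14465, 1.66965, -0.219)–(-2.01906, 0.972373, -0.219)  len=1.1184
  (v14,v18,v15) [++-] → (-1.58479, 0.0630696, -0.219)–(-1.58479, 0.763227, -0.219)  len=0.7002
  (v15,v18,v19) [-+-] → (-1.58479, 0.0630696, -0.219)–(-1.58479, -0.763227, -0.219)  len=0.8263
  (v15,v19,v12) [--+] → (-2.01906, 0.146077, -0.219)–(-2.01906, 0.972373, -0.219)  len=0.8263
  (v12,v19,v16) [+-+] → (-2.01906, 0.146077, -0.219)–(-2.01906, -0.972373, -0.219)  len=1.1184
  (v18,v22,v19) [++-] → (-1.03741, -1.19975, -0.219)–(-1.58479, -0.763227, -0.219)  len=0.7001
  (v19,v22,v23) [-+-] → (-1.03741, -1.19975, -0.219)–(-0.391404, -1.71493, -0.219)  len=0.8263
  (v19,v23,v16) [--+] → (-1.37306, -1.48755, -0.219)–(-2.01906, -0.972373, -0.219)  len=0.8263
  (v16,v23,v20) [+-+] → (-1.37306, -1.48755, -0.219)–(-0.498649, -2.18482, -0.219)  len=1.1184
  (v22,v26,v23) [++-] → (0.291203, -1.55911, -0.219)–(-0.391404, -1.71493, -0.219)  len=0.7002
  (v23,v26,v27) [-+-] → (0.291203, -1.55911, -0.219)–(1.09674, -1.37525, -0.219)  len=0.8263
  (v23,v27,v20) [--+] → (0.30689, -2.00096, -0.219)–(-0.498649, -2.18482, -0.219)  len=0.8263
  (v20,v27,v24) [+-+] → (0.30689, -2.00096, -0.219)–(1.39726, -1.7521, -0.219)  len=1.1184
  (v26,v2,v27) [++-] → (1.40051, -0.744457, -0.219)–(1.09674, -1.37525, -0.219)  len=0.7001
  (v27,v2,v3) [-+-] → (1.40051, -0.744457, -0.219)–(1.759, 0, -0.219)  len=0.8263
  (v27,v3,v24) [--+] → (1.75575, -1.00764, -0.219)–(1.39726, -1.7521, -0.219)  len=0.8263
  (v24,v3,v0) [+-+] → (1.75575, -1.00764, -0.219)–(2.241, 0, -0.219)  len=1.1184

Chained into 2 loop(s):
  loop 1: 14 segments, perimeter = 10.6849
  loop 2: 14 segments, perimeter = 13.6127
Total perimeter = 24.298

loops=2 perimeter=24.298


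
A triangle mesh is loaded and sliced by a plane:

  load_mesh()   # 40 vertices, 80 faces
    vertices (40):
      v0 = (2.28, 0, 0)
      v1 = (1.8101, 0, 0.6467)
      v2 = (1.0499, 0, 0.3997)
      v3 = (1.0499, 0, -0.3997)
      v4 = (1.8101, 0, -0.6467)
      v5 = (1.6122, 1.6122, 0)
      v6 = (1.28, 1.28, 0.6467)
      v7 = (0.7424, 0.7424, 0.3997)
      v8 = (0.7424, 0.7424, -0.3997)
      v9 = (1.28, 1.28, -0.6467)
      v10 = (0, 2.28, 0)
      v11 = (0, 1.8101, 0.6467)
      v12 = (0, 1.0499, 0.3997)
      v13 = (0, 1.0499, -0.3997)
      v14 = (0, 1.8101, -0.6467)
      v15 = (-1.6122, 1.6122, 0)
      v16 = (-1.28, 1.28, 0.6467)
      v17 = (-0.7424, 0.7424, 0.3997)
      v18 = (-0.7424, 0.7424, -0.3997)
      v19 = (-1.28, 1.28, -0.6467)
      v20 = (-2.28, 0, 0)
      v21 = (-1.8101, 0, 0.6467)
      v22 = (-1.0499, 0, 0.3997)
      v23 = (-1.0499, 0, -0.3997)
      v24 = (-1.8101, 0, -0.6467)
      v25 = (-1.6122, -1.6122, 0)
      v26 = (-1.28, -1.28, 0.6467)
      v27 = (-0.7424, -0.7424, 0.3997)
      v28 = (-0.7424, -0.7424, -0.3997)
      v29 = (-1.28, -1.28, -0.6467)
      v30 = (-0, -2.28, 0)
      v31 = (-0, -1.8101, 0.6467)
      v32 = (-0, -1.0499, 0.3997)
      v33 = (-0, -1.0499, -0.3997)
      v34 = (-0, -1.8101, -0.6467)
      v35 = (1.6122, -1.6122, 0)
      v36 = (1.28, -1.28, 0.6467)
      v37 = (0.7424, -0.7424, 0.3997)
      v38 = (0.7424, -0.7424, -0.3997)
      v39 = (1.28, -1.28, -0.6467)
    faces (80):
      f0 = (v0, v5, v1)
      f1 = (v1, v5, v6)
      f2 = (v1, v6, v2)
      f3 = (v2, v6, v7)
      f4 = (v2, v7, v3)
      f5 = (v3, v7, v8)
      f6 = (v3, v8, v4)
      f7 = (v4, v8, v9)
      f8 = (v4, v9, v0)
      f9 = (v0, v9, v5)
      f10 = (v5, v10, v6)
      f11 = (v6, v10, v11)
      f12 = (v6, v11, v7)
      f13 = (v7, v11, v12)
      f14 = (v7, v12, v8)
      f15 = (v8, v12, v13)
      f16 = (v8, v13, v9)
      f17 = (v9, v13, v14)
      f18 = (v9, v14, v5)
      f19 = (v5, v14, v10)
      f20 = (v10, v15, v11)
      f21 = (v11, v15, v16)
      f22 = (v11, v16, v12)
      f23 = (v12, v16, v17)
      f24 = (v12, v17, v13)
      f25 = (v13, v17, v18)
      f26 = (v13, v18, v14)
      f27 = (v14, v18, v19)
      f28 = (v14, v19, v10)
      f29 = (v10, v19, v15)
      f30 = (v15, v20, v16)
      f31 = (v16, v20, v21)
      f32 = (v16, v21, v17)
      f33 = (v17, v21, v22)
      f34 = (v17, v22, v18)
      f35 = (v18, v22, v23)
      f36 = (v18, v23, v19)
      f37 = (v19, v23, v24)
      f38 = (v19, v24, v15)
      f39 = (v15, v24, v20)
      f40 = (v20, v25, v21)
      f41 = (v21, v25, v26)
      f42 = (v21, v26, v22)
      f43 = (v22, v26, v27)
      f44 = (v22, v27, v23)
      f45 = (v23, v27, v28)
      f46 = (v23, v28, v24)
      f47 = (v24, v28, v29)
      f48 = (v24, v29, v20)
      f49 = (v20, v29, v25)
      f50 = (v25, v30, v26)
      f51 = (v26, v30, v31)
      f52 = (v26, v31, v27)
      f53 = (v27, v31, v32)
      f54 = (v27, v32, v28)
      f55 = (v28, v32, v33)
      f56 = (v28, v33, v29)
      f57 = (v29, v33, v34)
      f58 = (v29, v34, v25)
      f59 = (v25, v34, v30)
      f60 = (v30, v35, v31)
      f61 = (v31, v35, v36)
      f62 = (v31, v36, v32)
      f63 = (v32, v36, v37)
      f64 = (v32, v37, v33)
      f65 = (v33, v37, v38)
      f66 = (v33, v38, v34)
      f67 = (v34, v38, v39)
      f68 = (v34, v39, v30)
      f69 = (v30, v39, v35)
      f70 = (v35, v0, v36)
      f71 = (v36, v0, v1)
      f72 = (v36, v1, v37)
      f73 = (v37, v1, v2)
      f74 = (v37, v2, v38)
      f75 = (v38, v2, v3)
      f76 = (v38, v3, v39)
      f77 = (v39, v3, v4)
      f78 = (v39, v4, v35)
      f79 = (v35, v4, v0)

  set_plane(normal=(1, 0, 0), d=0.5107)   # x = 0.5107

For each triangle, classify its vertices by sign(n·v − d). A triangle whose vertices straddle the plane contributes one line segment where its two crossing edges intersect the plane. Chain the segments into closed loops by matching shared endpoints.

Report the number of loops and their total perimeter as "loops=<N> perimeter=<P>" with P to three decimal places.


Straddling triangles (20 of 80):
  (v5,v10,v6) [+-+] → (0.5107, 2.06846, 0)–(0.5107, 1.88102, 0.258023)  len=0.3189
  (v6,v10,v11) [+--] → (0.5107, 1.88102, 0.258023)–(0.5107, 1.5986, 0.6467)  len=0.4804
  (v6,v11,v7) [+-+] → (0.5107, 1.5986, 0.6467)–(0.5107, 1.07562, 0.476788)  len=0.5499
  (v7,v11,v12) [+--] → (0.5107, 1.07562, 0.476788)–(0.5107, 0.838369, 0.3997)  len=0.2495
  (v7,v12,v8) [+-+] → (0.5107, 0.838369, 0.3997)–(0.5107, 0.838369, -0.150211)  len=0.5499
  (v8,v12,v13) [+--] → (0.5107, 0.838369, -0.150211)–(0.5107, 0.838369, -0.3997)  len=0.2495
  (v8,v13,v9) [+-+] → (0.5107, 0.838369, -0.3997)–(0.5107, 1.14171, -0.498249)  len=0.3189
  (v9,v13,v14) [+--] → (0.5107, 1.14171, -0.498249)–(0.5107, 1.5986, -0.6467)  len=0.4804
  (v9,v14,v5) [+-+] → (0.5107, 1.5986, -0.6467)–(0.5107, 1.74741, -0.441843)  len=0.2532
  (v5,v14,v10) [+--] → (0.5107, 1.74741, -0.441843)–(0.5107, 2.06846, 0)  len=0.5462
  (v30,v35,v31) [-+-] → (0.5107, -2.06846, 0)–(0.5107, -1.74741, 0.441843)  len=0.5462
  (v31,v35,v36) [-++] → (0.5107, -1.74741, 0.441843)–(0.5107, -1.5986, 0.6467)  len=0.2532
  (v31,v36,v32) [-+-] → (0.5107, -1.5986, 0.6467)–(0.5107, -1.14171, 0.498249)  len=0.4804
  (v32,v36,v37) [-++] → (0.5107, -1.14171, 0.498249)–(0.5107, -0.838369, 0.3997)  len=0.3189
  (v32,v37,v33) [-+-] → (0.5107, -0.838369, 0.3997)–(0.5107, -0.838369, 0.150211)  len=0.2495
  (v33,v37,v38) [-++] → (0.5107, -0.838369, 0.150211)–(0.5107, -0.838369, -0.3997)  len=0.5499
  (v33,v38,v34) [-+-] → (0.5107, -0.838369, -0.3997)–(0.5107, -1.07562, -0.476788)  len=0.2495
  (v34,v38,v39) [-++] → (0.5107, -1.07562, -0.476788)–(0.5107, -1.5986, -0.6467)  len=0.5499
  (v34,v39,v30) [-+-] → (0.5107, -1.5986, -0.6467)–(0.5107, -1.88102, -0.258023)  len=0.4804
  (v30,v39,v35) [-++] → (0.5107, -1.88102, -0.258023)–(0.5107, -2.06846, 0)  len=0.3189

Chained into 2 loop(s):
  loop 1: 10 segments, perimeter = 3.9968
  loop 2: 10 segments, perimeter = 3.9968
Total perimeter = 7.994

loops=2 perimeter=7.994


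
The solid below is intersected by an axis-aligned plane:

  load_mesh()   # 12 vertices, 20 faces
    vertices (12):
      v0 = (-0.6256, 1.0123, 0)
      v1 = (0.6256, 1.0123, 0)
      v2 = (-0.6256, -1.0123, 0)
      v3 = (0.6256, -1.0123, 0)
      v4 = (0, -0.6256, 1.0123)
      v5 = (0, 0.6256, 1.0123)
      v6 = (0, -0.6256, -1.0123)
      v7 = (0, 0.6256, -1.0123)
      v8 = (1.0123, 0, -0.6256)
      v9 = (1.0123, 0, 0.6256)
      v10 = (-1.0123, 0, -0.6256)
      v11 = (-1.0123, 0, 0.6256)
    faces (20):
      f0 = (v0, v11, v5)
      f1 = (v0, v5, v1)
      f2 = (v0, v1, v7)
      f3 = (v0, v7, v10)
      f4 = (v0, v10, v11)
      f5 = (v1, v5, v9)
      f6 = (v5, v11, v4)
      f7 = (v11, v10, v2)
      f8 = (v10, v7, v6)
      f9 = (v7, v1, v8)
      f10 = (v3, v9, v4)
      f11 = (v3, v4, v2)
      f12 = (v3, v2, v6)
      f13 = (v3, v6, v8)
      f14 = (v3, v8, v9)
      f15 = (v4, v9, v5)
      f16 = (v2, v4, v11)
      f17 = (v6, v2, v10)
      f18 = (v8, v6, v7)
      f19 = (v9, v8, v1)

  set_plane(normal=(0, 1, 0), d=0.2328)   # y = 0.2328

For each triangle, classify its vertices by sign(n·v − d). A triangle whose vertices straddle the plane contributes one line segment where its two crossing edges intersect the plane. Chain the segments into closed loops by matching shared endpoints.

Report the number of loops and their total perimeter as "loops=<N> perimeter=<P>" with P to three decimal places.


Straddling triangles (10 of 20):
  (v0,v11,v5) [+-+] → (-0.92337, 0.2328, 0.48173)–(-0.6356, 0.2328, 0.7695)  len=0.4070
  (v0,v7,v10) [++-] → (-0.6356, 0.2328, -0.7695)–(-0.92337, 0.2328, -0.48173)  len=0.4070
  (v0,v10,v11) [+--] → (-0.92337, 0.2328, -0.48173)–(-0.92337, 0.2328, 0.48173)  len=0.9635
  (v1,v5,v9) [++-] → (0.6356, 0.2328, 0.7695)–(0.92337, 0.2328, 0.48173)  len=0.4070
  (v5,v11,v4) [+--] → (-0.6356, 0.2328, 0.7695)–(0, 0.2328, 1.0123)  len=0.6804
  (v10,v7,v6) [-+-] → (-0.6356, 0.2328, -0.7695)–(0, 0.2328, -1.0123)  len=0.6804
  (v7,v1,v8) [++-] → (0.92337, 0.2328, -0.48173)–(0.6356, 0.2328, -0.7695)  len=0.4070
  (v4,v9,v5) [--+] → (0.6356, 0.2328, 0.7695)–(0, 0.2328, 1.0123)  len=0.6804
  (v8,v6,v7) [--+] → (0, 0.2328, -1.0123)–(0.6356, 0.2328, -0.7695)  len=0.6804
  (v9,v8,v1) [--+] → (0.92337, 0.2328, -0.48173)–(0.92337, 0.2328, 0.48173)  len=0.9635

Chained into 1 loop(s):
  loop 1: 10 segments, perimeter = 6.2764
Total perimeter = 6.276

loops=1 perimeter=6.276


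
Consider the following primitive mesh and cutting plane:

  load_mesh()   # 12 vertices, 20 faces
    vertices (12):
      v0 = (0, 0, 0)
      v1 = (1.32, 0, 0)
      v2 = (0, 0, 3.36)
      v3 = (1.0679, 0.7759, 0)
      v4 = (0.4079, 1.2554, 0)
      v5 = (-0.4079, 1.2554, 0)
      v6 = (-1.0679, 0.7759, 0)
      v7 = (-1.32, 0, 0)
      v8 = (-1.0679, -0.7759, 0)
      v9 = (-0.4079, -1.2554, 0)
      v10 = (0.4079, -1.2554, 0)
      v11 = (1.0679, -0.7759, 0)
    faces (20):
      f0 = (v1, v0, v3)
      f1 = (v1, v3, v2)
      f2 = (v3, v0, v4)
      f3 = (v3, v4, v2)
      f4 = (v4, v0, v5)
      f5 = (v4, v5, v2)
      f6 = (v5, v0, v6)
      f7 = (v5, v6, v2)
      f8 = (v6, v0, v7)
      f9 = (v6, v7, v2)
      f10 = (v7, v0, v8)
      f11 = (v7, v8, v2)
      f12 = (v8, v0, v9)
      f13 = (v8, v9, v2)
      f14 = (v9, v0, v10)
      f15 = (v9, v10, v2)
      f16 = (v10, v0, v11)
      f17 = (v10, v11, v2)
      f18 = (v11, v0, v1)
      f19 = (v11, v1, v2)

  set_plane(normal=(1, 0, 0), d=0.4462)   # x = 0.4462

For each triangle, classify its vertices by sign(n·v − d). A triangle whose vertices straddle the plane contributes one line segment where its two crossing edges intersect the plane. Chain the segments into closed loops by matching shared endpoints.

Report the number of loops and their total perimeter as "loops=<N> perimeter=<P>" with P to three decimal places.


Straddling triangles (8 of 20):
  (v1,v0,v3) [+-+] → (0.4462, 0, 0)–(0.4462, 0.324194, 0)  len=0.3242
  (v1,v3,v2) [++-] → (0.4462, 0.324194, 1.95609)–(0.4462, 0, 2.22422)  len=0.4207
  (v3,v0,v4) [+--] → (0.4462, 0.324194, 0)–(0.4462, 1.22757, 0)  len=0.9034
  (v3,v4,v2) [+--] → (0.4462, 1.22757, 0)–(0.4462, 0.324194, 1.95609)  len=2.1546
  (v10,v0,v11) [--+] → (0.4462, -0.324194, 0)–(0.4462, -1.22757, 0)  len=0.9034
  (v10,v11,v2) [-+-] → (0.4462, -1.22757, 0)–(0.4462, -0.324194, 1.95609)  len=2.1546
  (v11,v0,v1) [+-+] → (0.4462, -0.324194, 0)–(0.4462, 0, 0)  len=0.3242
  (v11,v1,v2) [++-] → (0.4462, 0, 2.22422)–(0.4462, -0.324194, 1.95609)  len=0.4207

Chained into 1 loop(s):
  loop 1: 8 segments, perimeter = 7.6058
Total perimeter = 7.606

loops=1 perimeter=7.606
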